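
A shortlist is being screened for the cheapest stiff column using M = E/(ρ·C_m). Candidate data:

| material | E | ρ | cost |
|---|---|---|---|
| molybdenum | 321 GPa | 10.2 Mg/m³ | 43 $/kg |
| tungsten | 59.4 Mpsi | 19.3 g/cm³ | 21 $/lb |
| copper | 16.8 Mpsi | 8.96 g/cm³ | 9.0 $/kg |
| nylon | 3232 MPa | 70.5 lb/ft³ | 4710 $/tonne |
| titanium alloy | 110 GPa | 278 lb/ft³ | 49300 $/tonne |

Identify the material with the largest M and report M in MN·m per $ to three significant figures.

copper, M = 1.44 MN·m per $

After converting to SI:
  molybdenum: E = 321.0 GPa, ρ = 10200 kg/m³, cost = 43.00 $/kg
  tungsten: E = 409.5 GPa, ρ = 19300 kg/m³, cost = 46.30 $/kg
  copper: E = 115.8 GPa, ρ = 8960 kg/m³, cost = 9.000 $/kg
  nylon: E = 3.232 GPa, ρ = 1129 kg/m³, cost = 4.710 $/kg
  titanium alloy: E = 110.0 GPa, ρ = 4453 kg/m³, cost = 49.30 $/kg
  copper: M = 1.44 MN·m per $
  molybdenum: M = 0.732 MN·m per $
  nylon: M = 0.608 MN·m per $
  titanium alloy: M = 0.501 MN·m per $
  tungsten: M = 0.458 MN·m per $
Highest index: copper.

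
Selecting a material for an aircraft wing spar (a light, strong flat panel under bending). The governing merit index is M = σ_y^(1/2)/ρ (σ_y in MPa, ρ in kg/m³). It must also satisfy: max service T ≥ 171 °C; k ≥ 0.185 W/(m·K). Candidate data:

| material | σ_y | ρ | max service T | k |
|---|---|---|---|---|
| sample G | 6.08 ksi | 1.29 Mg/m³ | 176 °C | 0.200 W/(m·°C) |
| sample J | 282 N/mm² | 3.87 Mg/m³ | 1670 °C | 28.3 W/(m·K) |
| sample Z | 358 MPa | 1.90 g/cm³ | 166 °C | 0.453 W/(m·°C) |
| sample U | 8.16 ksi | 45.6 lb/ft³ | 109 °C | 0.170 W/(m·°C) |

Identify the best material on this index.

sample G

Screen on constraints: max service T ≥ 171 °C; k ≥ 0.185 W/(m·K). Survivors: sample G, sample J.
Convert each candidate to consistent units, then evaluate M:
  sample G: σ_y = 41.92 MPa, ρ = 1290 kg/m³
  sample J: σ_y = 282.0 MPa, ρ = 3870 kg/m³
  sample G: M = 5.02×10⁻³
  sample J: M = 4.34×10⁻³
Sample G has the largest M.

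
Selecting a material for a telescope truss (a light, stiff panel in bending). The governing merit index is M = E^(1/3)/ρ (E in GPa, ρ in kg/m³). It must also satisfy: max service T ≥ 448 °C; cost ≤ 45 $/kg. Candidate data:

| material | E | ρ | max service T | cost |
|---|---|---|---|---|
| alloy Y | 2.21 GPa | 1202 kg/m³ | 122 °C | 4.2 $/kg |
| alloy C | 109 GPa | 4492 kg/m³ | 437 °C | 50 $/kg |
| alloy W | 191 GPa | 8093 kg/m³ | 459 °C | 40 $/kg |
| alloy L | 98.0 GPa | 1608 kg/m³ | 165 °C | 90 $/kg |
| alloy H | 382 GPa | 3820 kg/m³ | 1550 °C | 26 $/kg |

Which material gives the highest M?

alloy H

Screen on constraints: max service T ≥ 448 °C; cost ≤ 45 $/kg. Survivors: alloy W, alloy H.
Evaluate M for each candidate:
  alloy H: M = 1.90×10⁻³
  alloy W: M = 0.712×10⁻³
Alloy H ranks first.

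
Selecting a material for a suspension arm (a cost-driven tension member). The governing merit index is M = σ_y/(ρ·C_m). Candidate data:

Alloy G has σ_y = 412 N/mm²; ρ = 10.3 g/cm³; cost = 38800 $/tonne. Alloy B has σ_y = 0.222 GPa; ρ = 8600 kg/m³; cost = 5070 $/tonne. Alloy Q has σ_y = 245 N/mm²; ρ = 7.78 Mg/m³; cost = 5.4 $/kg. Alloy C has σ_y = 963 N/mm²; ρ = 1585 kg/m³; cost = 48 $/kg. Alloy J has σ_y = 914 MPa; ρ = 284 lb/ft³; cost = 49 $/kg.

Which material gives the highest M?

alloy C

Convert each candidate to consistent units, then evaluate M:
  alloy G: σ_y = 412.0 MPa, ρ = 10300 kg/m³, cost = 38.80 $/kg
  alloy B: σ_y = 222.0 MPa, ρ = 8600 kg/m³, cost = 5.070 $/kg
  alloy Q: σ_y = 245.0 MPa, ρ = 7780 kg/m³, cost = 5.400 $/kg
  alloy C: σ_y = 963.0 MPa, ρ = 1585 kg/m³, cost = 48.00 $/kg
  alloy J: σ_y = 914.0 MPa, ρ = 4549 kg/m³, cost = 49.00 $/kg
  alloy C: M = 12.7 kN·m per $
  alloy Q: M = 5.83 kN·m per $
  alloy B: M = 5.09 kN·m per $
  alloy J: M = 4.10 kN·m per $
  alloy G: M = 1.03 kN·m per $
Highest index: alloy C.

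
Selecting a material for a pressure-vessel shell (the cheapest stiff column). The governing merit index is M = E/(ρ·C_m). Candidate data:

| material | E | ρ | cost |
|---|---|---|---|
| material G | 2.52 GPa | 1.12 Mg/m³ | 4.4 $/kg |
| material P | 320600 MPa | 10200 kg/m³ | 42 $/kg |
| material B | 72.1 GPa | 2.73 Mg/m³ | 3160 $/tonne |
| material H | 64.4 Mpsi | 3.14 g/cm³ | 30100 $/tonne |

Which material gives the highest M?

material B

Convert each candidate to consistent units, then evaluate M:
  material G: E = 2.520 GPa, ρ = 1120 kg/m³, cost = 4.400 $/kg
  material P: E = 320.6 GPa, ρ = 10200 kg/m³, cost = 42.00 $/kg
  material B: E = 72.10 GPa, ρ = 2730 kg/m³, cost = 3.160 $/kg
  material H: E = 444.0 GPa, ρ = 3140 kg/m³, cost = 30.10 $/kg
  material B: M = 8.36 MN·m per $
  material H: M = 4.70 MN·m per $
  material P: M = 0.748 MN·m per $
  material G: M = 0.511 MN·m per $
Material B ranks first.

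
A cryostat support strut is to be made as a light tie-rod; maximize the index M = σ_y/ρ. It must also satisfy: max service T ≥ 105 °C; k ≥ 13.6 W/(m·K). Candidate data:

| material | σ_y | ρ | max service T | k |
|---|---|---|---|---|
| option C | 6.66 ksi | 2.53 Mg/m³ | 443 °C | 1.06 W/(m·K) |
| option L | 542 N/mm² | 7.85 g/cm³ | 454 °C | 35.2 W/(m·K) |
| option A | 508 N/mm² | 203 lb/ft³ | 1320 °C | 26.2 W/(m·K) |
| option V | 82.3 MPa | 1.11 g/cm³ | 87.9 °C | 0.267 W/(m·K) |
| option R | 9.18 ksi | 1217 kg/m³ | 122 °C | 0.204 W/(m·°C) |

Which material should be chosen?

option A

Screen on constraints: max service T ≥ 105 °C; k ≥ 13.6 W/(m·K). Survivors: option L, option A.
After converting to SI:
  option L: σ_y = 542.0 MPa, ρ = 7850 kg/m³
  option A: σ_y = 508.0 MPa, ρ = 3252 kg/m³
  option A: M = 156 kN·m/kg
  option L: M = 69.0 kN·m/kg
Highest index: option A.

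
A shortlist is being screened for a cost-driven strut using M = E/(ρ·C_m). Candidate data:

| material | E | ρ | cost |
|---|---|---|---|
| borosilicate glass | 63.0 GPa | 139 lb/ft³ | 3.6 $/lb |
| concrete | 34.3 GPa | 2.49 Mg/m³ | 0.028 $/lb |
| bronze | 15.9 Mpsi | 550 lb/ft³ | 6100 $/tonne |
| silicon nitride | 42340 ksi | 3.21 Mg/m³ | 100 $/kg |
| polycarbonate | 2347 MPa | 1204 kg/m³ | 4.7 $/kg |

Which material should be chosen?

concrete

After converting to SI:
  borosilicate glass: E = 63.00 GPa, ρ = 2227 kg/m³, cost = 7.937 $/kg
  concrete: E = 34.30 GPa, ρ = 2490 kg/m³, cost = 0.06173 $/kg
  bronze: E = 109.6 GPa, ρ = 8810 kg/m³, cost = 6.100 $/kg
  silicon nitride: E = 291.9 GPa, ρ = 3210 kg/m³, cost = 100.0 $/kg
  polycarbonate: E = 2.347 GPa, ρ = 1204 kg/m³, cost = 4.700 $/kg
  concrete: M = 223 MN·m per $
  borosilicate glass: M = 3.57 MN·m per $
  bronze: M = 2.04 MN·m per $
  silicon nitride: M = 0.909 MN·m per $
  polycarbonate: M = 0.415 MN·m per $
Concrete ranks first.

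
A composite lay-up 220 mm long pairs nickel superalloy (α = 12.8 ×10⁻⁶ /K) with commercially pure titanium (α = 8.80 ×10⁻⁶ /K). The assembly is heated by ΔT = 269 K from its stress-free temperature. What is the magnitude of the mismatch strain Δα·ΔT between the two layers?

Δα = |12.8 − 8.80|×10⁻⁶/K = 4.00×10⁻⁶/K.
Mismatch strain = Δα·ΔT = 4.00×10⁻⁶ × 269.0 = 1.08×10⁻³.

1.08×10⁻³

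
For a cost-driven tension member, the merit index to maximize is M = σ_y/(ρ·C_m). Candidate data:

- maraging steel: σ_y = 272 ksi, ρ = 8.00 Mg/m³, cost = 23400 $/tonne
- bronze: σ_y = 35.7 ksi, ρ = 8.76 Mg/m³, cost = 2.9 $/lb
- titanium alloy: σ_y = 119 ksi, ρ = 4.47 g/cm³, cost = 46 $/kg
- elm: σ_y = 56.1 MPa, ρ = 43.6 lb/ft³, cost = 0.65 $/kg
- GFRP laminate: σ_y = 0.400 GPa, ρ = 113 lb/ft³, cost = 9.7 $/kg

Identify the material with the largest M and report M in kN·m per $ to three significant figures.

elm, M = 124 kN·m per $

Putting every candidate on a common basis:
  maraging steel: σ_y = 1875 MPa, ρ = 8000 kg/m³, cost = 23.40 $/kg
  bronze: σ_y = 246.1 MPa, ρ = 8760 kg/m³, cost = 6.393 $/kg
  titanium alloy: σ_y = 820.5 MPa, ρ = 4470 kg/m³, cost = 46.00 $/kg
  elm: σ_y = 56.10 MPa, ρ = 698.4 kg/m³, cost = 0.6500 $/kg
  GFRP laminate: σ_y = 400.0 MPa, ρ = 1810 kg/m³, cost = 9.700 $/kg
  elm: M = 124 kN·m per $
  GFRP laminate: M = 22.8 kN·m per $
  maraging steel: M = 10.0 kN·m per $
  bronze: M = 4.39 kN·m per $
  titanium alloy: M = 3.99 kN·m per $
Highest index: elm.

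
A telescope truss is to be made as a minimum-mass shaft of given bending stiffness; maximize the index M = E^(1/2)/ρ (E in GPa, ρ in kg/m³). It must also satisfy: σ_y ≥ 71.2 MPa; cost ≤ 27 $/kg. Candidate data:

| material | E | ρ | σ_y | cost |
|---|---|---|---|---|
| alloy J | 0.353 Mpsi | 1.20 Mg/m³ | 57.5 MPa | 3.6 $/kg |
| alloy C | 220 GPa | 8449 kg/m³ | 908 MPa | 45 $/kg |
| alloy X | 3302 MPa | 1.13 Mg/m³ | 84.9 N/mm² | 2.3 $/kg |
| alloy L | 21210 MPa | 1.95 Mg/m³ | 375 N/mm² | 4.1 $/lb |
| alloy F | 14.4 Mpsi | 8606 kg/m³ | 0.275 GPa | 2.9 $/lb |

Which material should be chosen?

Screen on constraints: σ_y ≥ 71.2 MPa; cost ≤ 27 $/kg. Survivors: alloy X, alloy L, alloy F.
After converting to SI:
  alloy X: E = 3.302 GPa, ρ = 1130 kg/m³
  alloy L: E = 21.21 GPa, ρ = 1950 kg/m³
  alloy F: E = 99.28 GPa, ρ = 8606 kg/m³
  alloy L: M = 2.36×10⁻³
  alloy X: M = 1.61×10⁻³
  alloy F: M = 1.16×10⁻³
Alloy L has the largest M.

alloy L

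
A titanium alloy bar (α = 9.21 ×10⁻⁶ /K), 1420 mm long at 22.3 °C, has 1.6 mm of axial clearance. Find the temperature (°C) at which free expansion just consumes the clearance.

145 °C

α·L₀·ΔT = 1.6 mm ⇒ ΔT = 1.6 / (9.21×10⁻⁶ × 1420.0) = 122.3 K.
T = 22.3 + 122.3 = 144.6 °C.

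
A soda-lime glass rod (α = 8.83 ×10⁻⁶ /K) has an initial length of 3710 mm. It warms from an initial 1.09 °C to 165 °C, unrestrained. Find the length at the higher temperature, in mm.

ΔT = 165 − 1.09 = 163.9 K.
ΔL = α·L₀·ΔT = 8.83×10⁻⁶ × 3710 mm × 163.9 K = 5.37 mm.
L = L₀ + ΔL = 3710 + 5.37 = 3715.4 mm.

3715.4 mm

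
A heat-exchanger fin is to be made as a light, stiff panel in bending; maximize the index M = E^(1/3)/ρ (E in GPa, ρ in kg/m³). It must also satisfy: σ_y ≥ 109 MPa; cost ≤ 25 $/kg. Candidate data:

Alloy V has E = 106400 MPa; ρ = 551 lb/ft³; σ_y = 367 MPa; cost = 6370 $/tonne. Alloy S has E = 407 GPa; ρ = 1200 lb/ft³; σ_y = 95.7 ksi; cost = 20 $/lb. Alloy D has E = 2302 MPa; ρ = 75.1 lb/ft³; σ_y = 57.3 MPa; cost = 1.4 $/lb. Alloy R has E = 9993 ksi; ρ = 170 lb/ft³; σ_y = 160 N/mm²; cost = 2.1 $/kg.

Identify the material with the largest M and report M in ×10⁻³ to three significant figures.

alloy R, M = 1.51×10⁻³

Screen on constraints: σ_y ≥ 109 MPa; cost ≤ 25 $/kg. Survivors: alloy V, alloy R.
In SI units:
  alloy V: E = 106.4 GPa, ρ = 8826 kg/m³
  alloy R: E = 68.90 GPa, ρ = 2723 kg/m³
  alloy R: M = 1.51×10⁻³
  alloy V: M = 0.537×10⁻³
The maximum is for alloy R.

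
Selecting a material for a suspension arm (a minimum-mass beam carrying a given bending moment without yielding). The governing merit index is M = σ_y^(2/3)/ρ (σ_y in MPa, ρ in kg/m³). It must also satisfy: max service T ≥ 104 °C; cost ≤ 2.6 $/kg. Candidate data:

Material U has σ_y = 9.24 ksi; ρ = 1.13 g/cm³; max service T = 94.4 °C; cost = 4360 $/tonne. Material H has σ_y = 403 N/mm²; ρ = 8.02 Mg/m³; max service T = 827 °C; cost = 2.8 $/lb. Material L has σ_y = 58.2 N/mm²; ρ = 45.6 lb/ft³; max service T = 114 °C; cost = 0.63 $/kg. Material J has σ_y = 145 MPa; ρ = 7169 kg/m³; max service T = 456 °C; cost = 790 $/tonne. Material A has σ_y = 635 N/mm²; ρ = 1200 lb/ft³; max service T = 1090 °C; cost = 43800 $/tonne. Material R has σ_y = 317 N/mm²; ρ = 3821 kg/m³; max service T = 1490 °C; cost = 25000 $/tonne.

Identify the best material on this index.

Screen on constraints: max service T ≥ 104 °C; cost ≤ 2.6 $/kg. Survivors: material L, material J.
In SI units:
  material L: σ_y = 58.20 MPa, ρ = 730.4 kg/m³
  material J: σ_y = 145.0 MPa, ρ = 7169 kg/m³
  material L: M = 20.6×10⁻³
  material J: M = 3.85×10⁻³
The maximum is for material L.

material L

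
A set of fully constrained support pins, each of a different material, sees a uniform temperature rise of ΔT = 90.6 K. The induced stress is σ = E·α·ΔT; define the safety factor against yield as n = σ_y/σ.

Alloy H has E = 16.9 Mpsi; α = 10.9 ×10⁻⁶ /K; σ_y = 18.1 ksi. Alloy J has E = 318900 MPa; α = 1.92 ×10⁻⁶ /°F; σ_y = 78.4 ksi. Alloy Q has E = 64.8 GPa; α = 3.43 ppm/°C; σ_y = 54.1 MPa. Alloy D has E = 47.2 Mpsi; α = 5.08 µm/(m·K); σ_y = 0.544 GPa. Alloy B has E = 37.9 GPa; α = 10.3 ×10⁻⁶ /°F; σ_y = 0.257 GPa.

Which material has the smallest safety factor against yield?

In consistent units (E in GPa, α in ×10⁻⁶/K, σ_y in MPa):
  alloy H: E = 116.5, α = 10.9, σ_y = 124.8 → σ = 115 MPa, n = 1.08
  alloy J: E = 318.9, α = 3.46, σ_y = 540.5 → σ = 99.9 MPa, n = 5.41
  alloy Q: E = 64.80, α = 3.43, σ_y = 54.10 → σ = 20.1 MPa, n = 2.69
  alloy D: E = 325.4, α = 5.08, σ_y = 544.0 → σ = 150 MPa, n = 3.63
  alloy B: E = 37.90, α = 18.5, σ_y = 257.0 → σ = 63.7 MPa, n = 4.04
The minimum is alloy H at n = 1.08.

alloy H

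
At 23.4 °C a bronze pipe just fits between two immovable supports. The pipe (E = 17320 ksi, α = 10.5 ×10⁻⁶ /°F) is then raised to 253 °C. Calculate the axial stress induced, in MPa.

518 MPa

E = 17320 ksi = 119.4 GPa.
α = 10.5×10⁻⁶/°F × 9/5 = 18.9×10⁻⁶/K.
ΔT = 229.6 K. Constrained thermal stress σ = E·α·ΔT = 119.4×10³ MPa × 18.9×10⁻⁶ × 229.6 = 518 MPa (compressive).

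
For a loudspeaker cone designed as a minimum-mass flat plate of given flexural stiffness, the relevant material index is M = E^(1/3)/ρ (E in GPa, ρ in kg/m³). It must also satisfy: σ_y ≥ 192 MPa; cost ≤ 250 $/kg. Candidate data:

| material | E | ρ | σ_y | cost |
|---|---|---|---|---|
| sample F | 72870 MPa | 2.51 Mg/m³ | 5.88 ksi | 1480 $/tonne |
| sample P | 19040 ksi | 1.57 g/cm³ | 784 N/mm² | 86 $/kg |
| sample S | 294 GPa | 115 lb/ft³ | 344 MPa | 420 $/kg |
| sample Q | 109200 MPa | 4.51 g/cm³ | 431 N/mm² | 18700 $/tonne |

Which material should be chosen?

sample P

Screen on constraints: σ_y ≥ 192 MPa; cost ≤ 250 $/kg. Survivors: sample P, sample Q.
Putting every candidate on a common basis:
  sample P: E = 131.3 GPa, ρ = 1570 kg/m³
  sample Q: E = 109.2 GPa, ρ = 4510 kg/m³
  sample P: M = 3.24×10⁻³
  sample Q: M = 1.06×10⁻³
Highest index: sample P.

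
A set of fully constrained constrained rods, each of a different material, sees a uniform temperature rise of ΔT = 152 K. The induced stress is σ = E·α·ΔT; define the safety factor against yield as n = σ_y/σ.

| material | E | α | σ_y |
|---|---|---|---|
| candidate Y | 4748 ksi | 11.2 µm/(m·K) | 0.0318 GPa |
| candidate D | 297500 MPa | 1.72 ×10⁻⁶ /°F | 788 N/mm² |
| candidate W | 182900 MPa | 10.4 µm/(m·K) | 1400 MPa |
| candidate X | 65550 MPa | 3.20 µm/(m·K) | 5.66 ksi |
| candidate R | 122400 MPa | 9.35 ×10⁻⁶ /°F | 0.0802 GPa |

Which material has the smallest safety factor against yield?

With everything in SI (GPa, ×10⁻⁶/K, MPa):
  candidate Y: E = 32.74, α = 11.2, σ_y = 31.80 → σ = 55.7 MPa, n = 0.571
  candidate D: E = 297.5, α = 3.10, σ_y = 788.0 → σ = 140 MPa, n = 5.63
  candidate W: E = 182.9, α = 10.4, σ_y = 1400 → σ = 289 MPa, n = 4.84
  candidate X: E = 65.55, α = 3.20, σ_y = 39.02 → σ = 31.9 MPa, n = 1.22
  candidate R: E = 122.4, α = 16.8, σ_y = 80.20 → σ = 313 MPa, n = 0.256
Candidate R has the lowest safety factor, n = 0.256.

candidate R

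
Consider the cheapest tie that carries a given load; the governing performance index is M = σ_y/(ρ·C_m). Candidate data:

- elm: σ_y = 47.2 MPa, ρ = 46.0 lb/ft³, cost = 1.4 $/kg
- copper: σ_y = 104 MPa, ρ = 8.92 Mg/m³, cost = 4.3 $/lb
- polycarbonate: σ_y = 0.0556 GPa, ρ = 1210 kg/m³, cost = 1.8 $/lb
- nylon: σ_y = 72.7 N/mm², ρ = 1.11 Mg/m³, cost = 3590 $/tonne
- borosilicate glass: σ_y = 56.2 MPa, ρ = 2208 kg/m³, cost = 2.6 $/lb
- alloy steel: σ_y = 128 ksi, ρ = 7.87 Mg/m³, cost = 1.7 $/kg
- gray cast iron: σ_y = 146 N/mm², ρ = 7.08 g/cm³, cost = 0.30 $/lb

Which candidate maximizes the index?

alloy steel

Putting every candidate on a common basis:
  elm: σ_y = 47.20 MPa, ρ = 736.8 kg/m³, cost = 1.400 $/kg
  copper: σ_y = 104.0 MPa, ρ = 8920 kg/m³, cost = 9.480 $/kg
  polycarbonate: σ_y = 55.60 MPa, ρ = 1210 kg/m³, cost = 3.968 $/kg
  nylon: σ_y = 72.70 MPa, ρ = 1110 kg/m³, cost = 3.590 $/kg
  borosilicate glass: σ_y = 56.20 MPa, ρ = 2208 kg/m³, cost = 5.732 $/kg
  alloy steel: σ_y = 882.5 MPa, ρ = 7870 kg/m³, cost = 1.700 $/kg
  gray cast iron: σ_y = 146.0 MPa, ρ = 7080 kg/m³, cost = 0.6614 $/kg
  alloy steel: M = 66.0 kN·m per $
  elm: M = 45.8 kN·m per $
  gray cast iron: M = 31.2 kN·m per $
  nylon: M = 18.2 kN·m per $
  polycarbonate: M = 11.6 kN·m per $
  borosilicate glass: M = 4.44 kN·m per $
  copper: M = 1.23 kN·m per $
Alloy steel ranks first.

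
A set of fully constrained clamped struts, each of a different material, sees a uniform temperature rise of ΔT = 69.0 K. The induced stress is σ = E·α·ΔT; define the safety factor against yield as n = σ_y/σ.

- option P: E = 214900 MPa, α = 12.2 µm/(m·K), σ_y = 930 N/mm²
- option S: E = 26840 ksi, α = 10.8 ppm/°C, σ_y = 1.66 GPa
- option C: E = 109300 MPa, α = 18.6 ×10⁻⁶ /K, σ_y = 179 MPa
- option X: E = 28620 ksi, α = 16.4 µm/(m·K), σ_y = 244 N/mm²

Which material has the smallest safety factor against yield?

option X

Converting E to GPa, α to ×10⁻⁶/K, σ_y to MPa, then σ and n for each:
  option P: E = 214.9, α = 12.2, σ_y = 930.0 → σ = 181 MPa, n = 5.14
  option S: E = 185.1, α = 10.8, σ_y = 1660 → σ = 138 MPa, n = 12.0
  option C: E = 109.3, α = 18.6, σ_y = 179.0 → σ = 140 MPa, n = 1.28
  option X: E = 197.3, α = 16.4, σ_y = 244.0 → σ = 223 MPa, n = 1.09
Option X has the lowest safety factor, n = 1.09.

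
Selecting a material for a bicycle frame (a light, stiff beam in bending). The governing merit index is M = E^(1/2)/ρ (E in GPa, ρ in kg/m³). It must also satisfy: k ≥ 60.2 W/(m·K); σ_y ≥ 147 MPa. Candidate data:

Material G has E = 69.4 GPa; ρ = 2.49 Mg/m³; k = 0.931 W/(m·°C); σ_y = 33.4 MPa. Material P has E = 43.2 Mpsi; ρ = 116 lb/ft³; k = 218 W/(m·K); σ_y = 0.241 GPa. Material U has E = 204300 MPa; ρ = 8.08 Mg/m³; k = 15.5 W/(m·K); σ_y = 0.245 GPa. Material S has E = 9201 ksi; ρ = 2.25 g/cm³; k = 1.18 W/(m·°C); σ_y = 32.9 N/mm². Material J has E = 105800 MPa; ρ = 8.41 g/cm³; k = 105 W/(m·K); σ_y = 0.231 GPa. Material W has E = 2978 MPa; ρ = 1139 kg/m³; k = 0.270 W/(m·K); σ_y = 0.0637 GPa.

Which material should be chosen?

material P

Screen on constraints: k ≥ 60.2 W/(m·K); σ_y ≥ 147 MPa. Survivors: material P, material J.
Normalizing units and computing the index:
  material P: E = 297.9 GPa, ρ = 1858 kg/m³
  material J: E = 105.8 GPa, ρ = 8410 kg/m³
  material P: M = 9.29×10⁻³
  material J: M = 1.22×10⁻³
Highest index: material P.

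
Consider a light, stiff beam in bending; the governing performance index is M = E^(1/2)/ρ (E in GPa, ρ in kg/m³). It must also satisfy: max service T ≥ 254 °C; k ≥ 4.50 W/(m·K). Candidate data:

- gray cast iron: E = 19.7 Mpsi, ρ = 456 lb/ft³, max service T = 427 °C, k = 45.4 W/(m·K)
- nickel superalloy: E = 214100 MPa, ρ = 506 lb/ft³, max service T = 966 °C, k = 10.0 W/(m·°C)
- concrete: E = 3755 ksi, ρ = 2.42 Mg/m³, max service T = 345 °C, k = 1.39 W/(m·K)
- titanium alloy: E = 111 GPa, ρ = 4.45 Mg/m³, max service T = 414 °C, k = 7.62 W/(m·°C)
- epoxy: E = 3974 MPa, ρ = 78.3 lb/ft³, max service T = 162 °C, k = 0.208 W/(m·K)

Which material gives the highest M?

Screen on constraints: max service T ≥ 254 °C; k ≥ 4.50 W/(m·K). Survivors: gray cast iron, nickel superalloy, titanium alloy.
Putting every candidate on a common basis:
  gray cast iron: E = 135.8 GPa, ρ = 7304 kg/m³
  nickel superalloy: E = 214.1 GPa, ρ = 8105 kg/m³
  titanium alloy: E = 111.0 GPa, ρ = 4450 kg/m³
  titanium alloy: M = 2.37×10⁻³
  nickel superalloy: M = 1.81×10⁻³
  gray cast iron: M = 1.60×10⁻³
Highest index: titanium alloy.

titanium alloy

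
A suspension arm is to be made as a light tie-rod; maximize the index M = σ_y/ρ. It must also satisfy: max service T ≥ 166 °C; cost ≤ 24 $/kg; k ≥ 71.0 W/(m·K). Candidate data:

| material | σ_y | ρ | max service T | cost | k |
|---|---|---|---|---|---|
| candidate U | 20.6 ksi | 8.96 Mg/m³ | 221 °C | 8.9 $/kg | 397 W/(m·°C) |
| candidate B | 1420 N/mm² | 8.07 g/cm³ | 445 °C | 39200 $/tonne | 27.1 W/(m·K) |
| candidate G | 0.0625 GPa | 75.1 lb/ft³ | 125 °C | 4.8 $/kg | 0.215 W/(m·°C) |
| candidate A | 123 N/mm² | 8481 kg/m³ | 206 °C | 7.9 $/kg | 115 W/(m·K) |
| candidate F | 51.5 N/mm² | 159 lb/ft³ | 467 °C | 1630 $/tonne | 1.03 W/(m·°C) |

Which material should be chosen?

Screen on constraints: max service T ≥ 166 °C; cost ≤ 24 $/kg; k ≥ 71.0 W/(m·K). Survivors: candidate U, candidate A.
Putting every candidate on a common basis:
  candidate U: σ_y = 142.0 MPa, ρ = 8960 kg/m³
  candidate A: σ_y = 123.0 MPa, ρ = 8481 kg/m³
  candidate U: M = 15.9 kN·m/kg
  candidate A: M = 14.5 kN·m/kg
Candidate U ranks first.

candidate U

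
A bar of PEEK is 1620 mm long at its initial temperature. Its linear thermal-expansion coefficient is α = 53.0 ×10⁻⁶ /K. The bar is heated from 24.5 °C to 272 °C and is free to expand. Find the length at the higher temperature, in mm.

1641.3 mm

ΔT = 272 − 24.5 = 247.5 K.
ΔL = α·L₀·ΔT = 53.0×10⁻⁶ × 1620 mm × 247.5 K = 21.3 mm.
L = L₀ + ΔL = 1620 + 21.3 = 1641.3 mm.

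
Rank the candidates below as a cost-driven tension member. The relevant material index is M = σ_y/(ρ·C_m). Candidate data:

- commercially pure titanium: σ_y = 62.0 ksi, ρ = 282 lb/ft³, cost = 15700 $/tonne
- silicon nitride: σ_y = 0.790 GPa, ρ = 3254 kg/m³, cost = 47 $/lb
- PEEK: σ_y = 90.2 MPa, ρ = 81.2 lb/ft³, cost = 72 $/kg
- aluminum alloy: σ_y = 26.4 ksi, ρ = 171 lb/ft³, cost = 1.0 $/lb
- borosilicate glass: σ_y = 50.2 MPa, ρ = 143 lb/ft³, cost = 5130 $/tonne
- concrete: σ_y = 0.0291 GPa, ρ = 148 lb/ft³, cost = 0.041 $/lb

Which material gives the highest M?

After converting to SI:
  commercially pure titanium: σ_y = 427.5 MPa, ρ = 4517 kg/m³, cost = 15.70 $/kg
  silicon nitride: σ_y = 790.0 MPa, ρ = 3254 kg/m³, cost = 103.6 $/kg
  PEEK: σ_y = 90.20 MPa, ρ = 1301 kg/m³, cost = 72.00 $/kg
  aluminum alloy: σ_y = 182.0 MPa, ρ = 2739 kg/m³, cost = 2.205 $/kg
  borosilicate glass: σ_y = 50.20 MPa, ρ = 2291 kg/m³, cost = 5.130 $/kg
  concrete: σ_y = 29.10 MPa, ρ = 2371 kg/m³, cost = 0.09039 $/kg
  concrete: M = 136 kN·m per $
  aluminum alloy: M = 30.1 kN·m per $
  commercially pure titanium: M = 6.03 kN·m per $
  borosilicate glass: M = 4.27 kN·m per $
  silicon nitride: M = 2.34 kN·m per $
  PEEK: M = 0.963 kN·m per $
The maximum is for concrete.

concrete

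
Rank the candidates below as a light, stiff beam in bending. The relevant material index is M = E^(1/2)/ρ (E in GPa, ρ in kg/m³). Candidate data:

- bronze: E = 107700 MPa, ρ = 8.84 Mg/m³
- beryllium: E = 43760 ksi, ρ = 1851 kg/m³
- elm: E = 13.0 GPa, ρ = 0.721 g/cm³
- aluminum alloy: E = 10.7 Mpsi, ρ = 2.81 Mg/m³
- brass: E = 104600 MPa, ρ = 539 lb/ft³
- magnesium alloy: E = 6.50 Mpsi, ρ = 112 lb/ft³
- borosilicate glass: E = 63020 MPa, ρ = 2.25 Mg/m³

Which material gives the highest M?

Normalizing units and computing the index:
  bronze: E = 107.7 GPa, ρ = 8840 kg/m³
  beryllium: E = 301.7 GPa, ρ = 1851 kg/m³
  elm: E = 13.00 GPa, ρ = 721.0 kg/m³
  aluminum alloy: E = 73.77 GPa, ρ = 2810 kg/m³
  brass: E = 104.6 GPa, ρ = 8634 kg/m³
  magnesium alloy: E = 44.82 GPa, ρ = 1794 kg/m³
  borosilicate glass: E = 63.02 GPa, ρ = 2250 kg/m³
  beryllium: M = 9.38×10⁻³
  elm: M = 5.00×10⁻³
  magnesium alloy: M = 3.73×10⁻³
  borosilicate glass: M = 3.53×10⁻³
  aluminum alloy: M = 3.06×10⁻³
  brass: M = 1.18×10⁻³
  bronze: M = 1.17×10⁻³
Beryllium has the largest M.

beryllium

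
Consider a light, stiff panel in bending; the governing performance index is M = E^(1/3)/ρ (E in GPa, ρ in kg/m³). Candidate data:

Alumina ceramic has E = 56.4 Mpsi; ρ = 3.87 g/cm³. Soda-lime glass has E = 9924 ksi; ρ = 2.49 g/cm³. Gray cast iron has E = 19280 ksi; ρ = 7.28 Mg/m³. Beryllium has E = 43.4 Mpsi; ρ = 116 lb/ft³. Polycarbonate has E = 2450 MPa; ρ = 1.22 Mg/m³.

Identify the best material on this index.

beryllium

After converting to SI:
  alumina ceramic: E = 388.9 GPa, ρ = 3870 kg/m³
  soda-lime glass: E = 68.42 GPa, ρ = 2490 kg/m³
  gray cast iron: E = 132.9 GPa, ρ = 7280 kg/m³
  beryllium: E = 299.2 GPa, ρ = 1858 kg/m³
  polycarbonate: E = 2.450 GPa, ρ = 1220 kg/m³
  beryllium: M = 3.60×10⁻³
  alumina ceramic: M = 1.89×10⁻³
  soda-lime glass: M = 1.64×10⁻³
  polycarbonate: M = 1.10×10⁻³
  gray cast iron: M = 0.701×10⁻³
Highest index: beryllium.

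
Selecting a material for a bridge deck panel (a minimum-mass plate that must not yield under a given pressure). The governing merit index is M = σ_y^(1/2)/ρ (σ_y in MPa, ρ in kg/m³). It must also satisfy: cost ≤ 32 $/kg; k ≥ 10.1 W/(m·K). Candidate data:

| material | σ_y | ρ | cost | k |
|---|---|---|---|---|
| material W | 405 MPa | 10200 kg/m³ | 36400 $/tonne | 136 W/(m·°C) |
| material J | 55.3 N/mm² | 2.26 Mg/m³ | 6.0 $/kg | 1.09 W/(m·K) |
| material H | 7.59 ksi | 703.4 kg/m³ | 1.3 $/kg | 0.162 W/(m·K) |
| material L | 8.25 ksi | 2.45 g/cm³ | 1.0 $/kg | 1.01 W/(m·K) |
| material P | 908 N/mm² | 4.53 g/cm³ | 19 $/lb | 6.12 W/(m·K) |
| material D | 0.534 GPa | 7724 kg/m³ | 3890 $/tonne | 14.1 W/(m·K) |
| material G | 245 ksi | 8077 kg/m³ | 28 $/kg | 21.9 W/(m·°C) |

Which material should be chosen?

material G

Screen on constraints: cost ≤ 32 $/kg; k ≥ 10.1 W/(m·K). Survivors: material D, material G.
In SI units:
  material D: σ_y = 534.0 MPa, ρ = 7724 kg/m³
  material G: σ_y = 1689 MPa, ρ = 8077 kg/m³
  material G: M = 5.09×10⁻³
  material D: M = 2.99×10⁻³
Material G ranks first.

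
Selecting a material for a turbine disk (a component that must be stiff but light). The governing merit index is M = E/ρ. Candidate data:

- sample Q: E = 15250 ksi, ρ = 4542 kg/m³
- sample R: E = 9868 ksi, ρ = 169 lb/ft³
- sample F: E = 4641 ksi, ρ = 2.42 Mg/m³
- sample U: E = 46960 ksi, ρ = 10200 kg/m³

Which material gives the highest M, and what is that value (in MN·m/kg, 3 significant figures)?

sample U, M = 31.7 MN·m/kg

Normalizing units and computing the index:
  sample Q: E = 105.1 GPa, ρ = 4542 kg/m³
  sample R: E = 68.04 GPa, ρ = 2707 kg/m³
  sample F: E = 32.00 GPa, ρ = 2420 kg/m³
  sample U: E = 323.8 GPa, ρ = 10200 kg/m³
  sample U: M = 31.7 MN·m/kg
  sample R: M = 25.1 MN·m/kg
  sample Q: M = 23.1 MN·m/kg
  sample F: M = 13.2 MN·m/kg
Highest index: sample U.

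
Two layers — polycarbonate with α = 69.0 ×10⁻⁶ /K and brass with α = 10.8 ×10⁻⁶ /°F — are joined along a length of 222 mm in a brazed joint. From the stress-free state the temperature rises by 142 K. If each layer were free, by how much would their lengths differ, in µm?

brass: α = 10.8×10⁻⁶/°F × 9/5 = 19.4×10⁻⁶/K.
Δα = |69.0 − 19.4|×10⁻⁶/K = 49.6×10⁻⁶/K.
ΔL_mismatch = Δα·L·ΔT = 49.6×10⁻⁶ × 222.0 mm × 142.0 K = 1560 µm.

1560 µm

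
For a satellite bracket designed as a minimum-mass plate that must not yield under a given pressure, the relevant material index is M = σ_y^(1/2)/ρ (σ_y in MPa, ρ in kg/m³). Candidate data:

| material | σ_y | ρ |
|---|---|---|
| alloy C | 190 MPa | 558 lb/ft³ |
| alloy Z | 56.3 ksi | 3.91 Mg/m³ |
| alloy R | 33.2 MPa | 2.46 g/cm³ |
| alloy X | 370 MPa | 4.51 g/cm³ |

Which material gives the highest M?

alloy Z

In SI units:
  alloy C: σ_y = 190.0 MPa, ρ = 8938 kg/m³
  alloy Z: σ_y = 388.2 MPa, ρ = 3910 kg/m³
  alloy R: σ_y = 33.20 MPa, ρ = 2460 kg/m³
  alloy X: σ_y = 370.0 MPa, ρ = 4510 kg/m³
  alloy Z: M = 5.04×10⁻³
  alloy X: M = 4.27×10⁻³
  alloy R: M = 2.34×10⁻³
  alloy C: M = 1.54×10⁻³
Highest index: alloy Z.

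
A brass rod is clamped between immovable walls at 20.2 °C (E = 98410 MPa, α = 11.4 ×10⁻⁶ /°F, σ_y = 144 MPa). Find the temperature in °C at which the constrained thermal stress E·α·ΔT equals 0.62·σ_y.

64.4 °C

E = 98410 MPa = 98.41 GPa.
α = 11.4×10⁻⁶/°F × 9/5 = 20.5×10⁻⁶/K.
E·α·ΔT = 89.28 MPa ⇒ ΔT = 89.28 / (98.41×10³ × 20.5×10⁻⁶) = 44.21 K.
T = 20.2 + 44.21 = 64.41 °C.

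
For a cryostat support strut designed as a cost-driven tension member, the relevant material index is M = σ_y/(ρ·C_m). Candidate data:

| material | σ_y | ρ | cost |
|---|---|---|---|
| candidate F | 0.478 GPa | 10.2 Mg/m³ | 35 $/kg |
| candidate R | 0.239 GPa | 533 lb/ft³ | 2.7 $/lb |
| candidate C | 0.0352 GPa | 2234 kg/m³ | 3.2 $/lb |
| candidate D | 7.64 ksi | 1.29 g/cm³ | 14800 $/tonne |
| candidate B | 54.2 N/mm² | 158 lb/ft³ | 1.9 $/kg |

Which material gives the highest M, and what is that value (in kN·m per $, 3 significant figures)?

candidate B, M = 11.3 kN·m per $

In SI units:
  candidate F: σ_y = 478.0 MPa, ρ = 10200 kg/m³, cost = 35.00 $/kg
  candidate R: σ_y = 239.0 MPa, ρ = 8538 kg/m³, cost = 5.952 $/kg
  candidate C: σ_y = 35.20 MPa, ρ = 2234 kg/m³, cost = 7.055 $/kg
  candidate D: σ_y = 52.68 MPa, ρ = 1290 kg/m³, cost = 14.80 $/kg
  candidate B: σ_y = 54.20 MPa, ρ = 2531 kg/m³, cost = 1.900 $/kg
  candidate B: M = 11.3 kN·m per $
  candidate R: M = 4.70 kN·m per $
  candidate D: M = 2.76 kN·m per $
  candidate C: M = 2.23 kN·m per $
  candidate F: M = 1.34 kN·m per $
The maximum is for candidate B.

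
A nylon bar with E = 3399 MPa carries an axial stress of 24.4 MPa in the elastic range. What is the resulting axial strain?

E = 3399 MPa = 3.399 GPa = 3399 MPa.
ε = σ/E = 24.4 / 3399 = 7.18×10⁻³.

7.18×10⁻³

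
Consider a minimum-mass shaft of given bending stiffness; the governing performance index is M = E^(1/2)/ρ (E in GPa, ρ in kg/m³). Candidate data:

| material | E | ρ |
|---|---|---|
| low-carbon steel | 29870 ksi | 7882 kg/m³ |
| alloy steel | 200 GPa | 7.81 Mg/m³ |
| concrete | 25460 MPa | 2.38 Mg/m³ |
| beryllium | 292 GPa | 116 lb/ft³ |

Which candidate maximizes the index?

Normalizing units and computing the index:
  low-carbon steel: E = 205.9 GPa, ρ = 7882 kg/m³
  alloy steel: E = 200.0 GPa, ρ = 7810 kg/m³
  concrete: E = 25.46 GPa, ρ = 2380 kg/m³
  beryllium: E = 292.0 GPa, ρ = 1858 kg/m³
  beryllium: M = 9.20×10⁻³
  concrete: M = 2.12×10⁻³
  low-carbon steel: M = 1.82×10⁻³
  alloy steel: M = 1.81×10⁻³
Beryllium has the largest M.

beryllium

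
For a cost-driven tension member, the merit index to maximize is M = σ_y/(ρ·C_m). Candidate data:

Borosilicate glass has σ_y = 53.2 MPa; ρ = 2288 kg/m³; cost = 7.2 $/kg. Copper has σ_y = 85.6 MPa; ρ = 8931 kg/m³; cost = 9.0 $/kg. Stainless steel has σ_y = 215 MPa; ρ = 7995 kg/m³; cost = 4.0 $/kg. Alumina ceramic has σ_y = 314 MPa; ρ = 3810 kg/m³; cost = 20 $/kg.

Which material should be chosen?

stainless steel

Evaluate M for each candidate:
  stainless steel: M = 6.72 kN·m per $
  alumina ceramic: M = 4.12 kN·m per $
  borosilicate glass: M = 3.23 kN·m per $
  copper: M = 1.06 kN·m per $
Highest index: stainless steel.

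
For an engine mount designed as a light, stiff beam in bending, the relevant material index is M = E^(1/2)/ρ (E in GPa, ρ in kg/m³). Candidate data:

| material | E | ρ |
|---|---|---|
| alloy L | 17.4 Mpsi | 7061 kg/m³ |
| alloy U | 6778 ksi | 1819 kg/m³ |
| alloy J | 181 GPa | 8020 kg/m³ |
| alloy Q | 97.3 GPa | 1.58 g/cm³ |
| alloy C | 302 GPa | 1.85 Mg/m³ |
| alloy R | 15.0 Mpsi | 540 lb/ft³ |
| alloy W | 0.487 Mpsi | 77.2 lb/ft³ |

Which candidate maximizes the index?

After converting to SI:
  alloy L: E = 120.0 GPa, ρ = 7061 kg/m³
  alloy U: E = 46.73 GPa, ρ = 1819 kg/m³
  alloy J: E = 181.0 GPa, ρ = 8020 kg/m³
  alloy Q: E = 97.30 GPa, ρ = 1580 kg/m³
  alloy C: E = 302.0 GPa, ρ = 1850 kg/m³
  alloy R: E = 103.4 GPa, ρ = 8650 kg/m³
  alloy W: E = 3.358 GPa, ρ = 1237 kg/m³
  alloy C: M = 9.39×10⁻³
  alloy Q: M = 6.24×10⁻³
  alloy U: M = 3.76×10⁻³
  alloy J: M = 1.68×10⁻³
  alloy L: M = 1.55×10⁻³
  alloy W: M = 1.48×10⁻³
  alloy R: M = 1.18×10⁻³
Alloy C has the largest M.

alloy C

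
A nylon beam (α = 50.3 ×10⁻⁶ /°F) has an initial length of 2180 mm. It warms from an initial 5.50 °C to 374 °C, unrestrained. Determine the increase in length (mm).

72.7 mm

Convert α: 50.3×10⁻⁶/°F × (9/5) = 90.5×10⁻⁶/K.
ΔT = 374 − 5.50 = 368.5 K.
ΔL = α·L₀·ΔT = 90.5×10⁻⁶ × 2180 mm × 368.5 K = 72.7 mm.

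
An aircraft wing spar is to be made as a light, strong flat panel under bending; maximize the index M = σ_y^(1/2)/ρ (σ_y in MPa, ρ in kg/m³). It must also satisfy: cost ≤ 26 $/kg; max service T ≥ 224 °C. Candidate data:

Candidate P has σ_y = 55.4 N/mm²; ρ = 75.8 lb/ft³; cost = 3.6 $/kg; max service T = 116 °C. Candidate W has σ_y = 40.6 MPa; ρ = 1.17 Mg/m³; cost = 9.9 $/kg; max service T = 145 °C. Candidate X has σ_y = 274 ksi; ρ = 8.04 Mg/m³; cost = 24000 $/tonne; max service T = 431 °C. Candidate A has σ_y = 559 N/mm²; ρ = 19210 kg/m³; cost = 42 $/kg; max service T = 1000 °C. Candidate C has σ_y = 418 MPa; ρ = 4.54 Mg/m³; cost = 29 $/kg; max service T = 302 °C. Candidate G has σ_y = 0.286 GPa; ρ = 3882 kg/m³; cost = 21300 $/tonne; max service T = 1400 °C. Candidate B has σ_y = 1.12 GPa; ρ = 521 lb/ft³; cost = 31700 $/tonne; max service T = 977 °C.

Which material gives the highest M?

Screen on constraints: cost ≤ 26 $/kg; max service T ≥ 224 °C. Survivors: candidate X, candidate G.
In SI units:
  candidate X: σ_y = 1889 MPa, ρ = 8040 kg/m³
  candidate G: σ_y = 286.0 MPa, ρ = 3882 kg/m³
  candidate X: M = 5.41×10⁻³
  candidate G: M = 4.36×10⁻³
Highest index: candidate X.

candidate X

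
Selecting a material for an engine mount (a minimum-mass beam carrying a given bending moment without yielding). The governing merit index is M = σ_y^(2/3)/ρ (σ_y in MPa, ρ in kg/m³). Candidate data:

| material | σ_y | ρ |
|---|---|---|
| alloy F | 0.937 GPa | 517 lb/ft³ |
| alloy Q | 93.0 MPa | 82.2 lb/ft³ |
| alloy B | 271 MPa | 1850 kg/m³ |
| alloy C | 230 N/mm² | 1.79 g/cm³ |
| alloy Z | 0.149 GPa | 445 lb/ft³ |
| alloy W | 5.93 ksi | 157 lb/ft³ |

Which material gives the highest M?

Putting every candidate on a common basis:
  alloy F: σ_y = 937.0 MPa, ρ = 8282 kg/m³
  alloy Q: σ_y = 93.00 MPa, ρ = 1317 kg/m³
  alloy B: σ_y = 271.0 MPa, ρ = 1850 kg/m³
  alloy C: σ_y = 230.0 MPa, ρ = 1790 kg/m³
  alloy Z: σ_y = 149.0 MPa, ρ = 7128 kg/m³
  alloy W: σ_y = 40.89 MPa, ρ = 2515 kg/m³
  alloy B: M = 22.6×10⁻³
  alloy C: M = 21.0×10⁻³
  alloy Q: M = 15.6×10⁻³
  alloy F: M = 11.6×10⁻³
  alloy W: M = 4.72×10⁻³
  alloy Z: M = 3.94×10⁻³
Alloy B ranks first.

alloy B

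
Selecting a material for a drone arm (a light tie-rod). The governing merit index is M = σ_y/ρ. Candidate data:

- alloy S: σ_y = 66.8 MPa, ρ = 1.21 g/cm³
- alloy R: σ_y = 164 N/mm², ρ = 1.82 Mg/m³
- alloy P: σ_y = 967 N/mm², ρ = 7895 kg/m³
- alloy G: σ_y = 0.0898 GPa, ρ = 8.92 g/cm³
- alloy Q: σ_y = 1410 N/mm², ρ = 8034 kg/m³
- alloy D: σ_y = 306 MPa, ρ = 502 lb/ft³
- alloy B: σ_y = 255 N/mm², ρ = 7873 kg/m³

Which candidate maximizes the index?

alloy Q

Putting every candidate on a common basis:
  alloy S: σ_y = 66.80 MPa, ρ = 1210 kg/m³
  alloy R: σ_y = 164.0 MPa, ρ = 1820 kg/m³
  alloy P: σ_y = 967.0 MPa, ρ = 7895 kg/m³
  alloy G: σ_y = 89.80 MPa, ρ = 8920 kg/m³
  alloy Q: σ_y = 1410 MPa, ρ = 8034 kg/m³
  alloy D: σ_y = 306.0 MPa, ρ = 8041 kg/m³
  alloy B: σ_y = 255.0 MPa, ρ = 7873 kg/m³
  alloy Q: M = 176 kN·m/kg
  alloy P: M = 122 kN·m/kg
  alloy R: M = 90.1 kN·m/kg
  alloy S: M = 55.2 kN·m/kg
  alloy D: M = 38.1 kN·m/kg
  alloy B: M = 32.4 kN·m/kg
  alloy G: M = 10.1 kN·m/kg
Alloy Q has the largest M.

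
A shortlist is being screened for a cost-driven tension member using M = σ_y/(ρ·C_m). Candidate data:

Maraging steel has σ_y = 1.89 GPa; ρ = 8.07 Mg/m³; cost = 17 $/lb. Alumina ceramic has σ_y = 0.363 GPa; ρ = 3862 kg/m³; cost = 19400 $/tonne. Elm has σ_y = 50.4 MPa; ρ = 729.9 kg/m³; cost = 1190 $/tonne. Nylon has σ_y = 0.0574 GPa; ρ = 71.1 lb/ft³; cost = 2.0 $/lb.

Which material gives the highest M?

In SI units:
  maraging steel: σ_y = 1890 MPa, ρ = 8070 kg/m³, cost = 37.48 $/kg
  alumina ceramic: σ_y = 363.0 MPa, ρ = 3862 kg/m³, cost = 19.40 $/kg
  elm: σ_y = 50.40 MPa, ρ = 729.9 kg/m³, cost = 1.190 $/kg
  nylon: σ_y = 57.40 MPa, ρ = 1139 kg/m³, cost = 4.409 $/kg
  elm: M = 58.0 kN·m per $
  nylon: M = 11.4 kN·m per $
  maraging steel: M = 6.25 kN·m per $
  alumina ceramic: M = 4.84 kN·m per $
Elm ranks first.

elm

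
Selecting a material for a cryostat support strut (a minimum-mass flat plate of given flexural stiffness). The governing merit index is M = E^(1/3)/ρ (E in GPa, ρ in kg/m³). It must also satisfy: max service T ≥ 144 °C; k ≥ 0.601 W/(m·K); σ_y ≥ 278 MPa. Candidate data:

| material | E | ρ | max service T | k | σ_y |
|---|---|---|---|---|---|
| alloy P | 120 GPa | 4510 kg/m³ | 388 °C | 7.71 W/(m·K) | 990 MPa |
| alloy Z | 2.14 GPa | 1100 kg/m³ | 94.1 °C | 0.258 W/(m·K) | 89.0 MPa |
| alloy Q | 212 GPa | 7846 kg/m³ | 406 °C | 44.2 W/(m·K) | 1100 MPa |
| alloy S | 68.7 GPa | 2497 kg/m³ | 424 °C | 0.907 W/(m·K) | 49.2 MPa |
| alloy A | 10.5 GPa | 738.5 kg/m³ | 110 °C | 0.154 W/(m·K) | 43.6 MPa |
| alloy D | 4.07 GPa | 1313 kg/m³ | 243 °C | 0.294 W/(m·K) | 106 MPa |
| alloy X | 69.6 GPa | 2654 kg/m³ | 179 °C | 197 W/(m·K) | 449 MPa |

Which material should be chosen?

Screen on constraints: max service T ≥ 144 °C; k ≥ 0.601 W/(m·K); σ_y ≥ 278 MPa. Survivors: alloy P, alloy Q, alloy X.
Per-candidate index values:
  alloy X: M = 1.55×10⁻³
  alloy P: M = 1.09×10⁻³
  alloy Q: M = 0.760×10⁻³
Alloy X ranks first.

alloy X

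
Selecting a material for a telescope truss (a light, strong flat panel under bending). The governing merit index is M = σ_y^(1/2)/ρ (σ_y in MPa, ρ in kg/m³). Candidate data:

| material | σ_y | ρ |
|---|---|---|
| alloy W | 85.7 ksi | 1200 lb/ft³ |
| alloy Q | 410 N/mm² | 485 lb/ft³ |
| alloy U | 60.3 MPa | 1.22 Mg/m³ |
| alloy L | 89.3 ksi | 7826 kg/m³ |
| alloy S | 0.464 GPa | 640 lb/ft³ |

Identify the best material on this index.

alloy U

After converting to SI:
  alloy W: σ_y = 590.9 MPa, ρ = 19220 kg/m³
  alloy Q: σ_y = 410.0 MPa, ρ = 7769 kg/m³
  alloy U: σ_y = 60.30 MPa, ρ = 1220 kg/m³
  alloy L: σ_y = 615.7 MPa, ρ = 7826 kg/m³
  alloy S: σ_y = 464.0 MPa, ρ = 10250 kg/m³
  alloy U: M = 6.37×10⁻³
  alloy L: M = 3.17×10⁻³
  alloy Q: M = 2.61×10⁻³
  alloy S: M = 2.10×10⁻³
  alloy W: M = 1.26×10⁻³
Alloy U has the largest M.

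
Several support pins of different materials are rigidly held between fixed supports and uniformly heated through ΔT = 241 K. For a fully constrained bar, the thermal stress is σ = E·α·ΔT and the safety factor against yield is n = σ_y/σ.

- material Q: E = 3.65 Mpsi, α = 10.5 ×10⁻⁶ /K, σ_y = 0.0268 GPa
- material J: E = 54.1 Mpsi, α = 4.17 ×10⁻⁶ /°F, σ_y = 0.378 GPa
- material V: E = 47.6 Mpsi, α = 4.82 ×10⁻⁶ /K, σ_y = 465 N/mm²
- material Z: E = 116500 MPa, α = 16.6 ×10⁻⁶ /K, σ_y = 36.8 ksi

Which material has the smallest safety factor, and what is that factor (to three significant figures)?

material Q, n = 0.421

With everything in SI (GPa, ×10⁻⁶/K, MPa):
  material Q: E = 25.17, α = 10.5, σ_y = 26.80 → σ = 63.7 MPa, n = 0.421
  material J: E = 373.0, α = 7.51, σ_y = 378.0 → σ = 675 MPa, n = 0.560
  material V: E = 328.2, α = 4.82, σ_y = 465.0 → σ = 381 MPa, n = 1.22
  material Z: E = 116.5, α = 16.6, σ_y = 253.7 → σ = 466 MPa, n = 0.544
Smallest n: material Q with n = 0.421.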